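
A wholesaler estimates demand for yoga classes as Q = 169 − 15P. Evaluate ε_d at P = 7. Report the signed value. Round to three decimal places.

At P = 7, Q = 64.
dQ/dP = −15.
ε = (dQ/dP)(P/Q) = (-15)(7/64).
|ε| > 1, so demand is elastic at this price.

-1.641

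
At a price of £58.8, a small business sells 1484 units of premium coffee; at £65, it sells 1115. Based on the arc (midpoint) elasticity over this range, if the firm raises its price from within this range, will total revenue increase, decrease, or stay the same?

Arc ε = (-369/6.2)(61.90/1299.5) ≈ -2.835.
|ε| = 2.83 > 1, so demand is elastic. A price rise therefore reduces total revenue.

decrease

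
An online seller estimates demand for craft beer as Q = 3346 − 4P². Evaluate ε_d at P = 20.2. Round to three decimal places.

-1.905

At P = 20.2, Q = 1713.840.
dQ/dP = −8P = -161.600.
ε = (dQ/dP)(P/Q) = (-161.600)(20.2/1713.840).
|ε| > 1, so demand is elastic at this price.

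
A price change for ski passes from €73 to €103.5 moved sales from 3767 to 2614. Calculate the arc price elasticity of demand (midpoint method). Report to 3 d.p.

ΔQ = 2614 − 3767 = -1153; ΔP = 103.5 − 73 = 30.5.
Midpoints: P̄ = 88.25, Q̄ = 3190.5.
ε = (ΔQ/ΔP)(P̄/Q̄) = (-1153/30.5)(88.25/3190.5).

-1.046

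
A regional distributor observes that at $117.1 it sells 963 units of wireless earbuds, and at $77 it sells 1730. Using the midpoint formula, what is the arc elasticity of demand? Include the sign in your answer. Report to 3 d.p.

-1.379

ΔQ = 1730 − 963 = 767; ΔP = 77 − 117.1 = -40.1.
Midpoints: P̄ = 97.05, Q̄ = 1346.5.
ε = (ΔQ/ΔP)(P̄/Q̄) = (767/-40.1)(97.05/1346.5).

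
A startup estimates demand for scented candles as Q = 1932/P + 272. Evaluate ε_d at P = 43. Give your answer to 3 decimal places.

At P = 43, Q = 316.930.
dQ/dP = −1932/P² = -1.045.
ε = (dQ/dP)(P/Q) = (-1.045)(43/316.930).

-0.142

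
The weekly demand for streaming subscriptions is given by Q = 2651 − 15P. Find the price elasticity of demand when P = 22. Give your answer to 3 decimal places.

-0.142

At P = 22, Q = 2321.
dQ/dP = −15.
ε = (dQ/dP)(P/Q) = (-15)(22/2321).
|ε| < 1, so demand is inelastic at this price.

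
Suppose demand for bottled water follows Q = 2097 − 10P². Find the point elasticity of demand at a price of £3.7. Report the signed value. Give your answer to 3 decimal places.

At P = 3.7, Q = 1960.100.
dQ/dP = −20P = -74.
ε = (dQ/dP)(P/Q) = (-74)(3.7/1960.100).

-0.140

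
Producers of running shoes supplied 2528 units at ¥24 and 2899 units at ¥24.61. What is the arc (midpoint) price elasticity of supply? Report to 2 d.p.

ΔQ = 2899 − 2528 = 371; ΔP = 24.61 − 24 = 0.61.
Midpoints: P̄ = 24.30, Q̄ = 2713.5.
ε_s = (ΔQ/ΔP)(P̄/Q̄) = (371/0.61)(24.30/2713.5).

5.45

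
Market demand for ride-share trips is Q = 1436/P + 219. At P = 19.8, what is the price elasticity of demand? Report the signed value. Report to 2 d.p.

-0.25

At P = 19.8, Q = 291.525.
dQ/dP = −1436/P² = -3.663.
ε = (dQ/dP)(P/Q) = (-3.663)(19.8/291.525).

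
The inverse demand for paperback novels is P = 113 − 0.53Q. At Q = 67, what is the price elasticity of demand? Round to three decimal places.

-2.182

At Q = 67, P = 113 − 0.53(67) = 77.49.
dP/dQ = −0.53, so dQ/dP = 1/(−0.53) = -1.887.
ε = (dQ/dP)(P/Q) = (-1.887)(77.49/67).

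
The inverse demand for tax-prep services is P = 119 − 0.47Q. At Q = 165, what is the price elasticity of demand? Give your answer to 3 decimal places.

At Q = 165, P = 119 − 0.47(165) = 41.45.
dP/dQ = −0.47, so dQ/dP = 1/(−0.47) = -2.128.
ε = (dQ/dP)(P/Q) = (-2.128)(41.45/165).

-0.534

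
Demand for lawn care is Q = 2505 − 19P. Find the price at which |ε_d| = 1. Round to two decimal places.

For linear demand Q = a − bP, ε = −bP/(a − bP). |ε| = 1 when bP = a − bP, i.e. P = a/(2b).
P = 2505/(2·19) = 2505/38 = 65.9211.

65.92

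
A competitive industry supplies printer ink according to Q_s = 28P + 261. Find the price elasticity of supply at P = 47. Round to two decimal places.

At P = 47, Q_s = 1577.
dQ_s/dP = 28.
ε_s = (dQ_s/dP)(P/Q_s) = (28)(47/1577).

0.83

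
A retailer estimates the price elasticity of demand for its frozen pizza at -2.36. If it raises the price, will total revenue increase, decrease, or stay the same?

|ε| = 2.36 > 1, so demand is elastic. A price rise therefore reduces total revenue.

decrease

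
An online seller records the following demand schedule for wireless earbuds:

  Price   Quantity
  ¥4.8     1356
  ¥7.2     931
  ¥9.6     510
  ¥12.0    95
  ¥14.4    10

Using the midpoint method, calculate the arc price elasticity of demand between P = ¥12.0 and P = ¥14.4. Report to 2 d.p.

At P = 12.0, Q = 95; at P = 14.4, Q = 10.
ΔQ = -85, ΔP = 2.4. Midpoints: P̄ = 13.20, Q̄ = 52.5.
ε = (ΔQ/ΔP)(P̄/Q̄) = (-85/2.4)(13.20/52.5).

-8.90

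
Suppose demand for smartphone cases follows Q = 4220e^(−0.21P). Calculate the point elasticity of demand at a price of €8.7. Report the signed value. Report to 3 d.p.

-1.827

At P = 8.7, Q = 678.979.
dQ/dP = −0.21·4220e^(−0.21P) = −0.21Q = -142.586.
ε = (dQ/dP)(P/Q) = (-142.586)(8.7/678.979).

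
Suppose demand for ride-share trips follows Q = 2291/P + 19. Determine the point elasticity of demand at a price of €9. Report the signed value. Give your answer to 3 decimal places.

-0.931

At P = 9, Q = 273.556.
dQ/dP = −2291/P² = -28.284.
ε = (dQ/dP)(P/Q) = (-28.284)(9/273.556).
|ε| < 1, so demand is inelastic at this price.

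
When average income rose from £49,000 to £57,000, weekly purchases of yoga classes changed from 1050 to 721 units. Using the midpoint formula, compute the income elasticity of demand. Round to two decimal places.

-2.46

ΔQ = -329, ΔI = 8000. Midpoints: Ī = 53,000, Q̄ = 885.5.
ε_I = (ΔQ/ΔI)(Ī/Q̄) = (-329/8000)(53000/885.5).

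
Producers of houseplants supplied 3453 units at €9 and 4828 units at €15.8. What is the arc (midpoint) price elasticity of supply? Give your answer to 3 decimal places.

ΔQ = 4828 − 3453 = 1375; ΔP = 15.8 − 9 = 6.8.
Midpoints: P̄ = 12.40, Q̄ = 4140.5.
ε_s = (ΔQ/ΔP)(P̄/Q̄) = (1375/6.8)(12.40/4140.5).

0.606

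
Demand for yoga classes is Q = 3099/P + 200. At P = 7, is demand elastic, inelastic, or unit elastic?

Q = 642.714, dQ/dP = -63.245.
ε = (dQ/dP)(P/Q) ≈ -0.689.
|ε| = 0.69 < 1.

inelastic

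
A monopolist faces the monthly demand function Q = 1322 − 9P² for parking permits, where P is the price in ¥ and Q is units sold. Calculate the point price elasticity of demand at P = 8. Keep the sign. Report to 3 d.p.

-1.544

At P = 8, Q = 746.
dQ/dP = −18P = -144.
ε = (dQ/dP)(P/Q) = (-144)(8/746).
|ε| > 1, so demand is elastic at this price.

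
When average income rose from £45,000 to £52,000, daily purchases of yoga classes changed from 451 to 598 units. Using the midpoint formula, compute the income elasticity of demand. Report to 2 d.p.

1.94

ΔQ = 147, ΔI = 7000. Midpoints: Ī = 48,500, Q̄ = 524.5.
ε_I = (ΔQ/ΔI)(Ī/Q̄) = (147/7000)(48500/524.5).
ε_I > 0, so the good is normal.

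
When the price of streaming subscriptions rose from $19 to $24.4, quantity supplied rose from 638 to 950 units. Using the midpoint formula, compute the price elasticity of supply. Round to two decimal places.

1.58

ΔQ = 950 − 638 = 312; ΔP = 24.4 − 19 = 5.4.
Midpoints: P̄ = 21.70, Q̄ = 794.0.
ε_s = (ΔQ/ΔP)(P̄/Q̄) = (312/5.4)(21.70/794.0).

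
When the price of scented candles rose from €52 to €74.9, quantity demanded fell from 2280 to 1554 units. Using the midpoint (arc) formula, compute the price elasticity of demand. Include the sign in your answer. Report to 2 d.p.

-1.05

ΔQ = 1554 − 2280 = -726; ΔP = 74.9 − 52 = 22.9.
Midpoints: P̄ = 63.45, Q̄ = 1917.0.
ε = (ΔQ/ΔP)(P̄/Q̄) = (-726/22.9)(63.45/1917.0).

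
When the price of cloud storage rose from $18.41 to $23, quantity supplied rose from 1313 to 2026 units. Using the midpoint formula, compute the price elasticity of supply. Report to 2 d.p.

1.93

ΔQ = 2026 − 1313 = 713; ΔP = 23 − 18.41 = 4.59.
Midpoints: P̄ = 20.70, Q̄ = 1669.5.
ε_s = (ΔQ/ΔP)(P̄/Q̄) = (713/4.59)(20.70/1669.5).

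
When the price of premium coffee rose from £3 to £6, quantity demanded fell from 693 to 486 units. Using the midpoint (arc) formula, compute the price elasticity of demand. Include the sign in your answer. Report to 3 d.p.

-0.527

ΔQ = 486 − 693 = -207; ΔP = 6 − 3 = 3.
Midpoints: P̄ = 4.50, Q̄ = 589.5.
ε = (ΔQ/ΔP)(P̄/Q̄) = (-207/3)(4.50/589.5).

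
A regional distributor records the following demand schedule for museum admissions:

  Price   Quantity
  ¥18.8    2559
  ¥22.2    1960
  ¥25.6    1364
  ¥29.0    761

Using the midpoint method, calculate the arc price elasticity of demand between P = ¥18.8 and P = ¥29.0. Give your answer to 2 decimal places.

At P = 18.8, Q = 2559; at P = 29.0, Q = 761.
ΔQ = -1798, ΔP = 10.2. Midpoints: P̄ = 23.90, Q̄ = 1660.0.
ε = (ΔQ/ΔP)(P̄/Q̄) = (-1798/10.2)(23.90/1660.0).

-2.54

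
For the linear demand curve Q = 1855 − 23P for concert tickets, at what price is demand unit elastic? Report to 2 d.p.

For linear demand Q = a − bP, ε = −bP/(a − bP). |ε| = 1 when bP = a − bP, i.e. P = a/(2b).
P = 1855/(2·23) = 1855/46 = 40.3261.

40.33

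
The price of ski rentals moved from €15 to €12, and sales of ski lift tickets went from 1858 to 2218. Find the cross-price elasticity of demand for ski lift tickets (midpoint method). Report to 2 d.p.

-0.79

ΔQ_x = 2218 − 1858 = 360; ΔP_y = 12 − 15 = -3.
Midpoints: P̄_y = 13.50, Q̄_x = 2038.0.
ε_xy = (ΔQ_x/ΔP_y)(P̄_y/Q̄_x) = (360/-3)(13.50/2038.0).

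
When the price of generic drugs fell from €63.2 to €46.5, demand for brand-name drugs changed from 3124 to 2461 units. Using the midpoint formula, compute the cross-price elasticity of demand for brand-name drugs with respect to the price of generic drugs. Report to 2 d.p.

ΔQ_x = 2461 − 3124 = -663; ΔP_y = 46.5 − 63.2 = -16.7.
Midpoints: P̄_y = 54.85, Q̄_x = 2792.5.
ε_xy = (ΔQ_x/ΔP_y)(P̄_y/Q̄_x) = (-663/-16.7)(54.85/2792.5).

0.78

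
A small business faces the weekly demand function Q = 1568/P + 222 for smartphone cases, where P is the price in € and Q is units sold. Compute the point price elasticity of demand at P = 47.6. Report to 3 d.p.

-0.129

At P = 47.6, Q = 254.941.
dQ/dP = −1568/P² = -0.692.
ε = (dQ/dP)(P/Q) = (-0.692)(47.6/254.941).
|ε| < 1, so demand is inelastic at this price.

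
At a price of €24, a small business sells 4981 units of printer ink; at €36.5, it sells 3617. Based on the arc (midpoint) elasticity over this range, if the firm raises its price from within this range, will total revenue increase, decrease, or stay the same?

Arc ε = (-1364/12.5)(30.25/4299.0) ≈ -0.768.
|ε| = 0.77 < 1, so demand is inelastic. A price rise therefore raises total revenue.

increase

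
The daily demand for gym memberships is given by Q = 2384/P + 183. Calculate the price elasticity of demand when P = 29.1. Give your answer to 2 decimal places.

At P = 29.1, Q = 264.924.
dQ/dP = −2384/P² = -2.815.
ε = (dQ/dP)(P/Q) = (-2.815)(29.1/264.924).

-0.31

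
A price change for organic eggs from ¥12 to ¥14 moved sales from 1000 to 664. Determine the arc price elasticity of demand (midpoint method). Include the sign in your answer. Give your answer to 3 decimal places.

-2.625

ΔQ = 664 − 1000 = -336; ΔP = 14 − 12 = 2.
Midpoints: P̄ = 13.00, Q̄ = 832.0.
ε = (ΔQ/ΔP)(P̄/Q̄) = (-336/2)(13.00/832.0).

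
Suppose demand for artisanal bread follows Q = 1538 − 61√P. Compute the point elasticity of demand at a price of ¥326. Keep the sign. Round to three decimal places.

At P = 326, Q = 436.616.
dQ/dP = −61/(2√P) = -1.689.
ε = (dQ/dP)(P/Q) = (-1.689)(326/436.616).

-1.261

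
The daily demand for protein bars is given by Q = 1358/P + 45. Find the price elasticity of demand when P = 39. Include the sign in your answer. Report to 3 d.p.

At P = 39, Q = 79.821.
dQ/dP = −1358/P² = -0.893.
ε = (dQ/dP)(P/Q) = (-0.893)(39/79.821).
|ε| < 1, so demand is inelastic at this price.

-0.436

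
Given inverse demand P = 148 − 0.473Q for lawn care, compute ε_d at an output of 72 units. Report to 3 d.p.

At Q = 72, P = 148 − 0.473(72) = 113.94.
dP/dQ = −0.473, so dQ/dP = 1/(−0.473) = -2.114.
ε = (dQ/dP)(P/Q) = (-2.114)(113.94/72).

-3.346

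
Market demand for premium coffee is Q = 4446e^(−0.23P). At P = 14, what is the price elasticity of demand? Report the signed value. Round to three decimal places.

At P = 14, Q = 177.640.
dQ/dP = −0.23·4446e^(−0.23P) = −0.23Q = -40.857.
ε = (dQ/dP)(P/Q) = (-40.857)(14/177.640).

-3.220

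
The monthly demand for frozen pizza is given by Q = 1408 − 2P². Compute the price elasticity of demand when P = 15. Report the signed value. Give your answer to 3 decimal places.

At P = 15, Q = 958.
dQ/dP = −4P = -60.
ε = (dQ/dP)(P/Q) = (-60)(15/958).
|ε| < 1, so demand is inelastic at this price.

-0.939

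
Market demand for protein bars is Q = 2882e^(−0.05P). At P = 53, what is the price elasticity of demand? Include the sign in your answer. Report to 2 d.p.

At P = 53, Q = 203.617.
dQ/dP = −0.05·2882e^(−0.05P) = −0.05Q = -10.181.
ε = (dQ/dP)(P/Q) = (-10.181)(53/203.617).

-2.65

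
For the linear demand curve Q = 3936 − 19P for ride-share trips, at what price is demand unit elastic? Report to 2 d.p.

For linear demand Q = a − bP, ε = −bP/(a − bP). |ε| = 1 when bP = a − bP, i.e. P = a/(2b).
P = 3936/(2·19) = 3936/38 = 103.5789.

103.58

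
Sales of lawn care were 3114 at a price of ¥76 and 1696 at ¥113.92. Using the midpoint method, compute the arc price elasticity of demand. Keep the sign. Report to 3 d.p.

ΔQ = 1696 − 3114 = -1418; ΔP = 113.92 − 76 = 37.92.
Midpoints: P̄ = 94.96, Q̄ = 2405.0.
ε = (ΔQ/ΔP)(P̄/Q̄) = (-1418/37.92)(94.96/2405.0).

-1.477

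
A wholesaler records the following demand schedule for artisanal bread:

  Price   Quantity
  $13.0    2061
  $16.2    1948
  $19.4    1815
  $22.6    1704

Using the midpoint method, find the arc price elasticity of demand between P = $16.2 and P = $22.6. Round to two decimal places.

-0.41

At P = 16.2, Q = 1948; at P = 22.6, Q = 1704.
ΔQ = -244, ΔP = 6.4. Midpoints: P̄ = 19.40, Q̄ = 1826.0.
ε = (ΔQ/ΔP)(P̄/Q̄) = (-244/6.4)(19.40/1826.0).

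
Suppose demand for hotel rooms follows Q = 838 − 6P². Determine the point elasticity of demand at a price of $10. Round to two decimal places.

At P = 10, Q = 238.
dQ/dP = −12P = -120.
ε = (dQ/dP)(P/Q) = (-120)(10/238).

-5.04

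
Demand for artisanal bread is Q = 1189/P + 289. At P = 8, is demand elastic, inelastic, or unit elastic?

Q = 437.625, dQ/dP = -18.578.
ε = (dQ/dP)(P/Q) ≈ -0.340.
|ε| = 0.34 < 1.

inelastic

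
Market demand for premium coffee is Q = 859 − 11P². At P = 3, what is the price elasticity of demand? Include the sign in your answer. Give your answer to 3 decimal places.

At P = 3, Q = 760.
dQ/dP = −22P = -66.
ε = (dQ/dP)(P/Q) = (-66)(3/760).
|ε| < 1, so demand is inelastic at this price.

-0.261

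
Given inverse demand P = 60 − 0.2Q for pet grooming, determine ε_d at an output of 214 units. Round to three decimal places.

-0.402

At Q = 214, P = 60 − 0.2(214) = 17.20.
dP/dQ = −0.2, so dQ/dP = 1/(−0.2) = -5.000.
ε = (dQ/dP)(P/Q) = (-5.000)(17.20/214).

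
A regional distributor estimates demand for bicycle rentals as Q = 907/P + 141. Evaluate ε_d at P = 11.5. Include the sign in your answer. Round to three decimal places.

-0.359

At P = 11.5, Q = 219.870.
dQ/dP = −907/P² = -6.858.
ε = (dQ/dP)(P/Q) = (-6.858)(11.5/219.870).
|ε| < 1, so demand is inelastic at this price.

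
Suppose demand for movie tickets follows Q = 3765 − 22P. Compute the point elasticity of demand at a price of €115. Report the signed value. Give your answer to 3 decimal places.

-2.049

At P = 115, Q = 1235.
dQ/dP = −22.
ε = (dQ/dP)(P/Q) = (-22)(115/1235).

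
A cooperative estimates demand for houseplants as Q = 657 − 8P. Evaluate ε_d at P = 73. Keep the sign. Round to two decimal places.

-8.00

At P = 73, Q = 73.
dQ/dP = −8.
ε = (dQ/dP)(P/Q) = (-8)(73/73).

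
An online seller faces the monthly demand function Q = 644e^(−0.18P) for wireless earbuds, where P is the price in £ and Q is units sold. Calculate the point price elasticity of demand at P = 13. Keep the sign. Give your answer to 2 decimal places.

At P = 13, Q = 62.035.
dQ/dP = −0.18·644e^(−0.18P) = −0.18Q = -11.166.
ε = (dQ/dP)(P/Q) = (-11.166)(13/62.035).
|ε| > 1, so demand is elastic at this price.

-2.34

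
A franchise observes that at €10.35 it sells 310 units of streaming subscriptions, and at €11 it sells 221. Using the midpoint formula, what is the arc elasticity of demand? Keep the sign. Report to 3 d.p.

ΔQ = 221 − 310 = -89; ΔP = 11 − 10.35 = 0.65.
Midpoints: P̄ = 10.68, Q̄ = 265.5.
ε = (ΔQ/ΔP)(P̄/Q̄) = (-89/0.65)(10.68/265.5).

-5.505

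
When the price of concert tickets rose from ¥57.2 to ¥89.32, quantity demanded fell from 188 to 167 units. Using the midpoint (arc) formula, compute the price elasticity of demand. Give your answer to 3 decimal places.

-0.270

ΔQ = 167 − 188 = -21; ΔP = 89.32 − 57.2 = 32.12.
Midpoints: P̄ = 73.26, Q̄ = 177.5.
ε = (ΔQ/ΔP)(P̄/Q̄) = (-21/32.12)(73.26/177.5).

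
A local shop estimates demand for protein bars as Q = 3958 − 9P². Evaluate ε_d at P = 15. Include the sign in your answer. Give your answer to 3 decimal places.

-2.095

At P = 15, Q = 1933.
dQ/dP = −18P = -270.
ε = (dQ/dP)(P/Q) = (-270)(15/1933).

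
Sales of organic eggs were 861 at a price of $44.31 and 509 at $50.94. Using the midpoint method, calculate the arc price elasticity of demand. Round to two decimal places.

-3.69

ΔQ = 509 − 861 = -352; ΔP = 50.94 − 44.31 = 6.63.
Midpoints: P̄ = 47.62, Q̄ = 685.0.
ε = (ΔQ/ΔP)(P̄/Q̄) = (-352/6.63)(47.62/685.0).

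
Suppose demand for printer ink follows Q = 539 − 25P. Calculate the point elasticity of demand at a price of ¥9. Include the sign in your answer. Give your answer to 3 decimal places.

At P = 9, Q = 314.
dQ/dP = −25.
ε = (dQ/dP)(P/Q) = (-25)(9/314).

-0.717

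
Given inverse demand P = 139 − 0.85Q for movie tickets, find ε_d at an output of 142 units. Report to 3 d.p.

-0.152

At Q = 142, P = 139 − 0.85(142) = 18.30.
dP/dQ = −0.85, so dQ/dP = 1/(−0.85) = -1.176.
ε = (dQ/dP)(P/Q) = (-1.176)(18.30/142).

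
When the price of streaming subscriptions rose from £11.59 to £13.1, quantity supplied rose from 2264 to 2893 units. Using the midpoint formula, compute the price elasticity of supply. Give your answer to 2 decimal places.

1.99

ΔQ = 2893 − 2264 = 629; ΔP = 13.1 − 11.59 = 1.51.
Midpoints: P̄ = 12.34, Q̄ = 2578.5.
ε_s = (ΔQ/ΔP)(P̄/Q̄) = (629/1.51)(12.34/2578.5).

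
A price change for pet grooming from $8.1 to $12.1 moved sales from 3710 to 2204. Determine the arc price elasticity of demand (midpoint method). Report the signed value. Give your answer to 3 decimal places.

-1.286

ΔQ = 2204 − 3710 = -1506; ΔP = 12.1 − 8.1 = 4.
Midpoints: P̄ = 10.10, Q̄ = 2957.0.
ε = (ΔQ/ΔP)(P̄/Q̄) = (-1506/4)(10.10/2957.0).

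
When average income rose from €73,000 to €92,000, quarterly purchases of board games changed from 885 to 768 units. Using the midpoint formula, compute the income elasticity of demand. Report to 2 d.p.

ΔQ = -117, ΔI = 19000. Midpoints: Ī = 82,500, Q̄ = 826.5.
ε_I = (ΔQ/ΔI)(Ī/Q̄) = (-117/19000)(82500/826.5).

-0.61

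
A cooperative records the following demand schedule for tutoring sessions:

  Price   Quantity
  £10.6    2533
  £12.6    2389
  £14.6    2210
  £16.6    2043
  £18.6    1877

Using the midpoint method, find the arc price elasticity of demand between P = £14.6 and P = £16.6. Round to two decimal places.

At P = 14.6, Q = 2210; at P = 16.6, Q = 2043.
ΔQ = -167, ΔP = 2.0. Midpoints: P̄ = 15.60, Q̄ = 2126.5.
ε = (ΔQ/ΔP)(P̄/Q̄) = (-167/2.0)(15.60/2126.5).

-0.61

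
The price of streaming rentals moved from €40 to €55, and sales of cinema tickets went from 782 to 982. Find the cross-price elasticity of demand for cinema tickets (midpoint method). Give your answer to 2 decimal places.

0.72

ΔQ_x = 982 − 782 = 200; ΔP_y = 55 − 40 = 15.
Midpoints: P̄_y = 47.50, Q̄_x = 882.0.
ε_xy = (ΔQ_x/ΔP_y)(P̄_y/Q̄_x) = (200/15)(47.50/882.0).
ε_xy > 0, so the goods are substitutes.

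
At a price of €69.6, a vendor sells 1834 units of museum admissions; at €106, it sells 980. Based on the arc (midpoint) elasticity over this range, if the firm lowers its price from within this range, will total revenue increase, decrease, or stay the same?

increase

Arc ε = (-854/36.4)(87.80/1407.0) ≈ -1.464.
|ε| = 1.46 > 1, so demand is elastic. A price cut therefore raises total revenue.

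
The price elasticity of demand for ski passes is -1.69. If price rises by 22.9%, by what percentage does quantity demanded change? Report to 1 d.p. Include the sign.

%ΔQ ≈ ε × %ΔP = (-1.69)(22.9%) = -38.70%.

-38.7%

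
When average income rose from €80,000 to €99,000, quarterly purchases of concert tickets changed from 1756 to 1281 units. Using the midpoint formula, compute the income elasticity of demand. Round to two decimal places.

ΔQ = -475, ΔI = 19000. Midpoints: Ī = 89,500, Q̄ = 1518.5.
ε_I = (ΔQ/ΔI)(Ī/Q̄) = (-475/19000)(89500/1518.5).

-1.47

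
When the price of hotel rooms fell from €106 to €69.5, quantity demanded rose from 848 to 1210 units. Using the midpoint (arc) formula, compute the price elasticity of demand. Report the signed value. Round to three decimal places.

ΔQ = 1210 − 848 = 362; ΔP = 69.5 − 106 = -36.5.
Midpoints: P̄ = 87.75, Q̄ = 1029.0.
ε = (ΔQ/ΔP)(P̄/Q̄) = (362/-36.5)(87.75/1029.0).

-0.846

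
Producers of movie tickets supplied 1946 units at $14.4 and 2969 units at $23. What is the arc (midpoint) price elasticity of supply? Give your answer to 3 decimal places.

0.905

ΔQ = 2969 − 1946 = 1023; ΔP = 23 − 14.4 = 8.6.
Midpoints: P̄ = 18.70, Q̄ = 2457.5.
ε_s = (ΔQ/ΔP)(P̄/Q̄) = (1023/8.6)(18.70/2457.5).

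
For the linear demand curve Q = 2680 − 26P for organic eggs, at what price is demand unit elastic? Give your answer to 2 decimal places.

For linear demand Q = a − bP, ε = −bP/(a − bP). |ε| = 1 when bP = a − bP, i.e. P = a/(2b).
P = 2680/(2·26) = 2680/52 = 51.5385.

51.54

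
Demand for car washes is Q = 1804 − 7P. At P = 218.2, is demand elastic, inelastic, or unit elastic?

Q = 276.600, dQ/dP = -7.
ε = (dQ/dP)(P/Q) ≈ -5.522.
|ε| = 5.52 > 1.

elastic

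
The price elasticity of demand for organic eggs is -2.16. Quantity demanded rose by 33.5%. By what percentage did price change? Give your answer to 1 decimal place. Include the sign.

-15.5%

%ΔP ≈ %ΔQ / ε = (33.5%)/(-2.16) = -15.51%.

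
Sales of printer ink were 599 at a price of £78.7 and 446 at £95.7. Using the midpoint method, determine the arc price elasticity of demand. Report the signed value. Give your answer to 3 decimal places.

ΔQ = 446 − 599 = -153; ΔP = 95.7 − 78.7 = 17.
Midpoints: P̄ = 87.20, Q̄ = 522.5.
ε = (ΔQ/ΔP)(P̄/Q̄) = (-153/17)(87.20/522.5).

-1.502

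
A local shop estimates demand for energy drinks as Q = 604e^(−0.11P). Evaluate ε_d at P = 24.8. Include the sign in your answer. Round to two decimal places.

-2.73

At P = 24.8, Q = 39.471.
dQ/dP = −0.11·604e^(−0.11P) = −0.11Q = -4.342.
ε = (dQ/dP)(P/Q) = (-4.342)(24.8/39.471).
|ε| > 1, so demand is elastic at this price.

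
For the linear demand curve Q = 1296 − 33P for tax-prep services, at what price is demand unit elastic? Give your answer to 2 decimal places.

For linear demand Q = a − bP, ε = −bP/(a − bP). |ε| = 1 when bP = a − bP, i.e. P = a/(2b).
P = 1296/(2·33) = 1296/66 = 19.6364.

19.64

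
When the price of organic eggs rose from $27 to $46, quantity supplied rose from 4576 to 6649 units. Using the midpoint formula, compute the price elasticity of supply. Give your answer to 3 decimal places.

ΔQ = 6649 − 4576 = 2073; ΔP = 46 − 27 = 19.
Midpoints: P̄ = 36.50, Q̄ = 5612.5.
ε_s = (ΔQ/ΔP)(P̄/Q̄) = (2073/19)(36.50/5612.5).

0.710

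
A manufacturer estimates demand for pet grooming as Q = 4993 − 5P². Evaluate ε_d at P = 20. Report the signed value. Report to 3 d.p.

-1.336

At P = 20, Q = 2993.
dQ/dP = −10P = -200.
ε = (dQ/dP)(P/Q) = (-200)(20/2993).
|ε| > 1, so demand is elastic at this price.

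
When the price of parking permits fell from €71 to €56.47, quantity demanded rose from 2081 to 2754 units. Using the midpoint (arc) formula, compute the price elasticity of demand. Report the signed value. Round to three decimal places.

-1.221

ΔQ = 2754 − 2081 = 673; ΔP = 56.47 − 71 = -14.53.
Midpoints: P̄ = 63.73, Q̄ = 2417.5.
ε = (ΔQ/ΔP)(P̄/Q̄) = (673/-14.53)(63.73/2417.5).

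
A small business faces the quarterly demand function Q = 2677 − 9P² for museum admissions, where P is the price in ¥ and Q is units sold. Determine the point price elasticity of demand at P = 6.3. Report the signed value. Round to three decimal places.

At P = 6.3, Q = 2319.790.
dQ/dP = −18P = -113.400.
ε = (dQ/dP)(P/Q) = (-113.400)(6.3/2319.790).

-0.308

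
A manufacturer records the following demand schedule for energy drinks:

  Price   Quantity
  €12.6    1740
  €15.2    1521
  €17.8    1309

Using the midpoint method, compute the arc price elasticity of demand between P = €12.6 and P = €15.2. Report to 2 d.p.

At P = 12.6, Q = 1740; at P = 15.2, Q = 1521.
ΔQ = -219, ΔP = 2.6. Midpoints: P̄ = 13.90, Q̄ = 1630.5.
ε = (ΔQ/ΔP)(P̄/Q̄) = (-219/2.6)(13.90/1630.5).

-0.72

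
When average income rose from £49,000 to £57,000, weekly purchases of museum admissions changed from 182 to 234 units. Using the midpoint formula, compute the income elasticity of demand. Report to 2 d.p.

1.66

ΔQ = 52, ΔI = 8000. Midpoints: Ī = 53,000, Q̄ = 208.0.
ε_I = (ΔQ/ΔI)(Ī/Q̄) = (52/8000)(53000/208.0).
ε_I > 0, so the good is normal.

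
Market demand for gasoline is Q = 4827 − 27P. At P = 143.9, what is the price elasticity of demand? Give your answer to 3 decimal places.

At P = 143.9, Q = 941.700.
dQ/dP = −27.
ε = (dQ/dP)(P/Q) = (-27)(143.9/941.700).

-4.126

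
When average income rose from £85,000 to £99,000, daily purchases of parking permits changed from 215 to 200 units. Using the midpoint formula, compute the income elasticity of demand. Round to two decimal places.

ΔQ = -15, ΔI = 14000. Midpoints: Ī = 92,000, Q̄ = 207.5.
ε_I = (ΔQ/ΔI)(Ī/Q̄) = (-15/14000)(92000/207.5).
ε_I < 0, so the good is inferior.

-0.48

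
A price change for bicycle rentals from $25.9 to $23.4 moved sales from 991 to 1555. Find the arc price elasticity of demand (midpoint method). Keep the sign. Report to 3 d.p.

-4.368

ΔQ = 1555 − 991 = 564; ΔP = 23.4 − 25.9 = -2.5.
Midpoints: P̄ = 24.65, Q̄ = 1273.0.
ε = (ΔQ/ΔP)(P̄/Q̄) = (564/-2.5)(24.65/1273.0).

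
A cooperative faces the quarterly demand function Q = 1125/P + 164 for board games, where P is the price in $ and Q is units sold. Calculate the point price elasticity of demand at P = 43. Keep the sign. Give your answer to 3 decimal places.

At P = 43, Q = 190.163.
dQ/dP = −1125/P² = -0.608.
ε = (dQ/dP)(P/Q) = (-0.608)(43/190.163).
|ε| < 1, so demand is inelastic at this price.

-0.138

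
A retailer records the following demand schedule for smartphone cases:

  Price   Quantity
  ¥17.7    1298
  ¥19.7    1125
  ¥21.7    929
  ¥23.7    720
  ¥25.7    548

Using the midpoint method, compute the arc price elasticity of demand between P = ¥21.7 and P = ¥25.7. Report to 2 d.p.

-3.06

At P = 21.7, Q = 929; at P = 25.7, Q = 548.
ΔQ = -381, ΔP = 4.0. Midpoints: P̄ = 23.70, Q̄ = 738.5.
ε = (ΔQ/ΔP)(P̄/Q̄) = (-381/4.0)(23.70/738.5).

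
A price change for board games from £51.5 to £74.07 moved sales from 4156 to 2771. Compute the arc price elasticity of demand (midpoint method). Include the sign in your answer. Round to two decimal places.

-1.11

ΔQ = 2771 − 4156 = -1385; ΔP = 74.07 − 51.5 = 22.57.
Midpoints: P̄ = 62.78, Q̄ = 3463.5.
ε = (ΔQ/ΔP)(P̄/Q̄) = (-1385/22.57)(62.78/3463.5).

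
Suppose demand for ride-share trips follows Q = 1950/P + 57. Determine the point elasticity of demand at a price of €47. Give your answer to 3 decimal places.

At P = 47, Q = 98.489.
dQ/dP = −1950/P² = -0.883.
ε = (dQ/dP)(P/Q) = (-0.883)(47/98.489).

-0.421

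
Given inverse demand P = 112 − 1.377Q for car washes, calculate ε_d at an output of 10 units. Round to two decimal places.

At Q = 10, P = 112 − 1.377(10) = 98.23.
dP/dQ = −1.377, so dQ/dP = 1/(−1.377) = -0.726.
ε = (dQ/dP)(P/Q) = (-0.726)(98.23/10).

-7.13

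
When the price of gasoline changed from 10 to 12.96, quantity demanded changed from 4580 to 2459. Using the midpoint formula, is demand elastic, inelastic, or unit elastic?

Arc ε ≈ -2.337.
|ε| = 2.34 > 1.

elastic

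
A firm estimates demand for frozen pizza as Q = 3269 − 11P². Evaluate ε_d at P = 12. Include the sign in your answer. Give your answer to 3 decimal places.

At P = 12, Q = 1685.
dQ/dP = −22P = -264.
ε = (dQ/dP)(P/Q) = (-264)(12/1685).
|ε| > 1, so demand is elastic at this price.

-1.880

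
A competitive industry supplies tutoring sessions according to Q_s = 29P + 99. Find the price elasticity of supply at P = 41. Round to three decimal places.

0.923

At P = 41, Q_s = 1288.
dQ_s/dP = 29.
ε_s = (dQ_s/dP)(P/Q_s) = (29)(41/1288).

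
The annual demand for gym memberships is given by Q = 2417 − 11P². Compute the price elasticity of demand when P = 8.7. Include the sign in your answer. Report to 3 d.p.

-1.051

At P = 8.7, Q = 1584.410.
dQ/dP = −22P = -191.400.
ε = (dQ/dP)(P/Q) = (-191.400)(8.7/1584.410).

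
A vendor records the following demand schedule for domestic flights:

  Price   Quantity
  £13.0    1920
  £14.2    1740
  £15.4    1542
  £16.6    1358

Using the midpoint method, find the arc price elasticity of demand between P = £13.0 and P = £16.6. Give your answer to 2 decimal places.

-1.41

At P = 13.0, Q = 1920; at P = 16.6, Q = 1358.
ΔQ = -562, ΔP = 3.6. Midpoints: P̄ = 14.80, Q̄ = 1639.0.
ε = (ΔQ/ΔP)(P̄/Q̄) = (-562/3.6)(14.80/1639.0).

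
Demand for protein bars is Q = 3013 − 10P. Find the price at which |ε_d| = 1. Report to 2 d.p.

150.65

For linear demand Q = a − bP, ε = −bP/(a − bP). |ε| = 1 when bP = a − bP, i.e. P = a/(2b).
P = 3013/(2·10) = 3013/20 = 150.6500.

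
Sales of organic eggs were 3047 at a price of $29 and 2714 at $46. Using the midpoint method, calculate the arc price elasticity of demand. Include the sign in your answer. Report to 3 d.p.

-0.255

ΔQ = 2714 − 3047 = -333; ΔP = 46 − 29 = 17.
Midpoints: P̄ = 37.50, Q̄ = 2880.5.
ε = (ΔQ/ΔP)(P̄/Q̄) = (-333/17)(37.50/2880.5).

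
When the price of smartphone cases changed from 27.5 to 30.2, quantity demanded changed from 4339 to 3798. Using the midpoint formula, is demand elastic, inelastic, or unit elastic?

Arc ε ≈ -1.421.
|ε| = 1.42 > 1.

elastic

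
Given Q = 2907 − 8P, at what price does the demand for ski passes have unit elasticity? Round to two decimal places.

For linear demand Q = a − bP, ε = −bP/(a − bP). |ε| = 1 when bP = a − bP, i.e. P = a/(2b).
P = 2907/(2·8) = 2907/16 = 181.6875.

181.69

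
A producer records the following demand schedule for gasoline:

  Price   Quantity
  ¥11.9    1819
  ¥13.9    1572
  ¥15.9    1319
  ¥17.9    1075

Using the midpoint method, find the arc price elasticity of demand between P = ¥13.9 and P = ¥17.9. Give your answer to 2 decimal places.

At P = 13.9, Q = 1572; at P = 17.9, Q = 1075.
ΔQ = -497, ΔP = 4.0. Midpoints: P̄ = 15.90, Q̄ = 1323.5.
ε = (ΔQ/ΔP)(P̄/Q̄) = (-497/4.0)(15.90/1323.5).

-1.49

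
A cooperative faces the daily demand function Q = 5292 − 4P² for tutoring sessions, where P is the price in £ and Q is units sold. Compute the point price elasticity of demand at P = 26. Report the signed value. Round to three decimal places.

At P = 26, Q = 2588.
dQ/dP = −8P = -208.
ε = (dQ/dP)(P/Q) = (-208)(26/2588).

-2.090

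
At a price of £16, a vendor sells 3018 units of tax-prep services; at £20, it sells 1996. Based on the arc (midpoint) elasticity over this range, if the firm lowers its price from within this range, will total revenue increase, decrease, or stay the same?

Arc ε = (-1022/4)(18.00/2507.0) ≈ -1.834.
|ε| = 1.83 > 1, so demand is elastic. A price cut therefore raises total revenue.

increase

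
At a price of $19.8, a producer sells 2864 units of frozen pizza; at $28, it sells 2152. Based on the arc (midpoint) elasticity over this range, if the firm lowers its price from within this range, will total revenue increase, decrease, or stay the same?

decrease

Arc ε = (-712/8.2)(23.90/2508.0) ≈ -0.827.
|ε| = 0.83 < 1, so demand is inelastic. A price cut therefore reduces total revenue.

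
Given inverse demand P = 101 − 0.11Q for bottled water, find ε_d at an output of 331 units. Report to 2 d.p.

At Q = 331, P = 101 − 0.11(331) = 64.59.
dP/dQ = −0.11, so dQ/dP = 1/(−0.11) = -9.091.
ε = (dQ/dP)(P/Q) = (-9.091)(64.59/331).

-1.77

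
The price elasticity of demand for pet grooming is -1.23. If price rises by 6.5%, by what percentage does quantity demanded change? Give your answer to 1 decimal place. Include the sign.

%ΔQ ≈ ε × %ΔP = (-1.23)(6.5%) = -8.00%.

-8.0%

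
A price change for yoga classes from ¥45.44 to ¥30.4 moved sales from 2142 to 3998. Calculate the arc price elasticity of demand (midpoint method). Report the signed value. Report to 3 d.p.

-1.524

ΔQ = 3998 − 2142 = 1856; ΔP = 30.4 − 45.44 = -15.04.
Midpoints: P̄ = 37.92, Q̄ = 3070.0.
ε = (ΔQ/ΔP)(P̄/Q̄) = (1856/-15.04)(37.92/3070.0).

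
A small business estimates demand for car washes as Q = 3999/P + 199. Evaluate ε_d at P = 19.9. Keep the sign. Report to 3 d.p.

-0.502

At P = 19.9, Q = 399.955.
dQ/dP = −3999/P² = -10.098.
ε = (dQ/dP)(P/Q) = (-10.098)(19.9/399.955).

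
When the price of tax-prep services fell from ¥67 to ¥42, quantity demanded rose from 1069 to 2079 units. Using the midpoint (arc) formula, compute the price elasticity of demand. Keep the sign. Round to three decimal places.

ΔQ = 2079 − 1069 = 1010; ΔP = 42 − 67 = -25.
Midpoints: P̄ = 54.50, Q̄ = 1574.0.
ε = (ΔQ/ΔP)(P̄/Q̄) = (1010/-25)(54.50/1574.0).

-1.399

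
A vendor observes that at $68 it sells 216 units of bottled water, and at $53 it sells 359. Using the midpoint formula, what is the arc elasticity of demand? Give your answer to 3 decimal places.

-2.006

ΔQ = 359 − 216 = 143; ΔP = 53 − 68 = -15.
Midpoints: P̄ = 60.50, Q̄ = 287.5.
ε = (ΔQ/ΔP)(P̄/Q̄) = (143/-15)(60.50/287.5).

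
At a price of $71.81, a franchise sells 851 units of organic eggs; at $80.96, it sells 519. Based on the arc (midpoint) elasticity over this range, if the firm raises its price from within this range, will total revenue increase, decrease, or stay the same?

decrease

Arc ε = (-332/9.15)(76.38/685.0) ≈ -4.046.
|ε| = 4.05 > 1, so demand is elastic. A price rise therefore reduces total revenue.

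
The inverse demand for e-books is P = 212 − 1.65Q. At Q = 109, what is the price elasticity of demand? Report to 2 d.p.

-0.18

At Q = 109, P = 212 − 1.65(109) = 32.15.
dP/dQ = −1.65, so dQ/dP = 1/(−1.65) = -0.606.
ε = (dQ/dP)(P/Q) = (-0.606)(32.15/109).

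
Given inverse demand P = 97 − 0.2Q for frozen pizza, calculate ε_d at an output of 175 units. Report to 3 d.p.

At Q = 175, P = 97 − 0.2(175) = 62.00.
dP/dQ = −0.2, so dQ/dP = 1/(−0.2) = -5.000.
ε = (dQ/dP)(P/Q) = (-5.000)(62.00/175).

-1.771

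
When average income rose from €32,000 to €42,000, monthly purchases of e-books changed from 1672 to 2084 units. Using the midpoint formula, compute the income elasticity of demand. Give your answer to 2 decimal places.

ΔQ = 412, ΔI = 10000. Midpoints: Ī = 37,000, Q̄ = 1878.0.
ε_I = (ΔQ/ΔI)(Ī/Q̄) = (412/10000)(37000/1878.0).

0.81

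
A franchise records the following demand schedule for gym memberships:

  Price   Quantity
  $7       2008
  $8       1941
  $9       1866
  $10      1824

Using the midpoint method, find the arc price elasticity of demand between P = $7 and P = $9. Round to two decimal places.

At P = 7, Q = 2008; at P = 9, Q = 1866.
ΔQ = -142, ΔP = 2. Midpoints: P̄ = 8.00, Q̄ = 1937.0.
ε = (ΔQ/ΔP)(P̄/Q̄) = (-142/2)(8.00/1937.0).

-0.29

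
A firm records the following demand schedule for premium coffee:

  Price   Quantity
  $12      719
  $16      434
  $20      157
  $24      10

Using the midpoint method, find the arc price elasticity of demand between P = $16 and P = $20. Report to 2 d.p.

-4.22

At P = 16, Q = 434; at P = 20, Q = 157.
ΔQ = -277, ΔP = 4. Midpoints: P̄ = 18.00, Q̄ = 295.5.
ε = (ΔQ/ΔP)(P̄/Q̄) = (-277/4)(18.00/295.5).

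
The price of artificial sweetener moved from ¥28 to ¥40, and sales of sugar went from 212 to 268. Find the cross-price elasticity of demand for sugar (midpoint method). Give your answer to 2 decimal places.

ΔQ_x = 268 − 212 = 56; ΔP_y = 40 − 28 = 12.
Midpoints: P̄_y = 34.00, Q̄_x = 240.0.
ε_xy = (ΔQ_x/ΔP_y)(P̄_y/Q̄_x) = (56/12)(34.00/240.0).

0.66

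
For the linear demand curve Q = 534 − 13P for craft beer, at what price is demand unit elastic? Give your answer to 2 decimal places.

For linear demand Q = a − bP, ε = −bP/(a − bP). |ε| = 1 when bP = a − bP, i.e. P = a/(2b).
P = 534/(2·13) = 534/26 = 20.5385.

20.54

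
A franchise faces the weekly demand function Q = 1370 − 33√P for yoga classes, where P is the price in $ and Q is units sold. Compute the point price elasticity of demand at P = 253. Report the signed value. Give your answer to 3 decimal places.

At P = 253, Q = 845.103.
dQ/dP = −33/(2√P) = -1.037.
ε = (dQ/dP)(P/Q) = (-1.037)(253/845.103).

-0.311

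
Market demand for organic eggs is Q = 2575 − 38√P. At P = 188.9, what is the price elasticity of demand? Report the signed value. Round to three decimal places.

-0.127

At P = 188.9, Q = 2052.725.
dQ/dP = −38/(2√P) = -1.382.
ε = (dQ/dP)(P/Q) = (-1.382)(188.9/2052.725).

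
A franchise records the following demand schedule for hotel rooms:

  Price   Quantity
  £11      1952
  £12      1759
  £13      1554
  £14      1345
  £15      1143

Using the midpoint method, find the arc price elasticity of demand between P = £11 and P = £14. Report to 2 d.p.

At P = 11, Q = 1952; at P = 14, Q = 1345.
ΔQ = -607, ΔP = 3. Midpoints: P̄ = 12.50, Q̄ = 1648.5.
ε = (ΔQ/ΔP)(P̄/Q̄) = (-607/3)(12.50/1648.5).

-1.53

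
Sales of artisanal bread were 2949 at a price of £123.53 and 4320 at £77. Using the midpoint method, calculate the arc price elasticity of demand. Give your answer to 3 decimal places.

ΔQ = 4320 − 2949 = 1371; ΔP = 77 − 123.53 = -46.53.
Midpoints: P̄ = 100.27, Q̄ = 3634.5.
ε = (ΔQ/ΔP)(P̄/Q̄) = (1371/-46.53)(100.27/3634.5).

-0.813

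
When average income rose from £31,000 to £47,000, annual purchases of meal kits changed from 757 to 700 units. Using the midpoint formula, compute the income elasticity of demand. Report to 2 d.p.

ΔQ = -57, ΔI = 16000. Midpoints: Ī = 39,000, Q̄ = 728.5.
ε_I = (ΔQ/ΔI)(Ī/Q̄) = (-57/16000)(39000/728.5).

-0.19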